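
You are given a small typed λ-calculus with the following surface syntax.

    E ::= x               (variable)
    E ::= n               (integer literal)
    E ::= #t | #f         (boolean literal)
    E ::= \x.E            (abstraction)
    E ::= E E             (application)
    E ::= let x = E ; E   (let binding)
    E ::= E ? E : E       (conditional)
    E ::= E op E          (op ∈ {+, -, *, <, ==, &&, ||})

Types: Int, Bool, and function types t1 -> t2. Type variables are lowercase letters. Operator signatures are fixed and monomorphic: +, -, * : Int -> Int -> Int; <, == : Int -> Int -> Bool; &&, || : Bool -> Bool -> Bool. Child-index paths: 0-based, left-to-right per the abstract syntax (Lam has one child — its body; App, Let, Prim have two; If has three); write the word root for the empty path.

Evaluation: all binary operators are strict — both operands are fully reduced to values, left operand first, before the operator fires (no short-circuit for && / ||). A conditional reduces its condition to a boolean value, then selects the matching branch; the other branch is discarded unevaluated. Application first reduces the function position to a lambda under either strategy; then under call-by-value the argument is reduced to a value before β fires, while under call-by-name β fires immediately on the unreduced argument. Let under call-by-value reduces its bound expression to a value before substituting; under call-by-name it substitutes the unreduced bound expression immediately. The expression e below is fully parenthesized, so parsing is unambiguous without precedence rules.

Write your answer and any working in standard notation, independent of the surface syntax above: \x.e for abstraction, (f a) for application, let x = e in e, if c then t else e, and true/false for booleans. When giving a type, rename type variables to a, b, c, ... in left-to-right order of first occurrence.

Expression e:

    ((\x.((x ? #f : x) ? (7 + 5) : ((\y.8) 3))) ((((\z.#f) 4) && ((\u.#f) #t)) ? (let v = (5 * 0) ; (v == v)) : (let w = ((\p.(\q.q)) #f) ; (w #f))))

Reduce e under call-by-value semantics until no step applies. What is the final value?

Answer: 8

Derivation:
step 0: ((\x.(if (if x then false else x) then (7 + 5) else ((\y.8) 3))) (if (((\z.false) 4) && ((\u.false) true)) then (let v = (5 * 0) in (v == v)) else (let w = ((\p.(\q.q)) false) in (w false))))
step 1: [beta@1.0.0] ((\x.(if (if x then false else x) then (7 + 5) else ((\y.8) 3))) (if (false && ((\u.false) true)) then (let v = (5 * 0) in (v == v)) else (let w = ((\p.(\q.q)) false) in (w false))))
step 2: [beta@1.0.1] ((\x.(if (if x then false else x) then (7 + 5) else ((\y.8) 3))) (if (false && false) then (let v = (5 * 0) in (v == v)) else (let w = ((\p.(\q.q)) false) in (w false))))
step 3: [delta@1.0] ((\x.(if (if x then false else x) then (7 + 5) else ((\y.8) 3))) (if false then (let v = (5 * 0) in (v == v)) else (let w = ((\p.(\q.q)) false) in (w false))))
step 4: [if@1] ((\x.(if (if x then false else x) then (7 + 5) else ((\y.8) 3))) (let w = ((\p.(\q.q)) false) in (w false)))
step 5: [beta@1.0] ((\x.(if (if x then false else x) then (7 + 5) else ((\y.8) 3))) (let w = (\q.q) in (w false)))
step 6: [let@1] ((\x.(if (if x then false else x) then (7 + 5) else ((\y.8) 3))) ((\q.q) false))
step 7: [beta@1] ((\x.(if (if x then false else x) then (7 + 5) else ((\y.8) 3))) false)
step 8: [beta@root] (if (if false then false else false) then (7 + 5) else ((\y.8) 3))
step 9: [if@0] (if false then (7 + 5) else ((\y.8) 3))
step 10: [if@root] ((\y.8) 3)
step 11: [beta@root] 8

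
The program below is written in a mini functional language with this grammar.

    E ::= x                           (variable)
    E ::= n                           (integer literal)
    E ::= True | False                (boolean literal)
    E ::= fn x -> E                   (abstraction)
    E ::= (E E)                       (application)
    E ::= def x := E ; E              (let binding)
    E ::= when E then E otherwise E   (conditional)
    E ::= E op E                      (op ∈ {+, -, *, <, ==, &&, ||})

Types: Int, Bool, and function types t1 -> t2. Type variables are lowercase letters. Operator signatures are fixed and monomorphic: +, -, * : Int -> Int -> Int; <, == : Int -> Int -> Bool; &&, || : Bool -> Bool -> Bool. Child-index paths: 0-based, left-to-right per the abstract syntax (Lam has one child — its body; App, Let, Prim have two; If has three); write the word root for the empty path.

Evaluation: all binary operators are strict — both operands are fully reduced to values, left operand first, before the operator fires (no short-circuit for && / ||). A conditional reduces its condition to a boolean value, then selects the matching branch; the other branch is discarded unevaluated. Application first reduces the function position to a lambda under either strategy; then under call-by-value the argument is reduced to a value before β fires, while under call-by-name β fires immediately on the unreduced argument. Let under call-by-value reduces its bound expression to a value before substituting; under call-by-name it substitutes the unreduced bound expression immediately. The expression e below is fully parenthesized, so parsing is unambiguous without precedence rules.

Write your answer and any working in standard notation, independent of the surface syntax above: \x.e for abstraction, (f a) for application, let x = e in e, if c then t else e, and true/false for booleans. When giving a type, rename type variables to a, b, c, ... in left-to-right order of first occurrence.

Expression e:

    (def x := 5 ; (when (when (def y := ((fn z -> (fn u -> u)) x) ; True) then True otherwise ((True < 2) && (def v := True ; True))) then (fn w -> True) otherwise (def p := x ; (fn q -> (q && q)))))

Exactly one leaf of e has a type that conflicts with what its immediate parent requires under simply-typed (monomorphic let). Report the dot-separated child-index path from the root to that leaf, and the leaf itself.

Answer: 1.0.2.0.0 : true

Derivation:
let x : Int
u : b
\u._ : b -> b
\z._ : a -> b -> b
x : Int
  unify a -> b -> b ~ Int -> c
  unify a ~ Int
  unify b -> b ~ c
_ _ : b -> b
let y : b -> b
  unify Bool ~ Bool
  unify Bool ~ Int
  FAIL: mismatch Bool ~ Int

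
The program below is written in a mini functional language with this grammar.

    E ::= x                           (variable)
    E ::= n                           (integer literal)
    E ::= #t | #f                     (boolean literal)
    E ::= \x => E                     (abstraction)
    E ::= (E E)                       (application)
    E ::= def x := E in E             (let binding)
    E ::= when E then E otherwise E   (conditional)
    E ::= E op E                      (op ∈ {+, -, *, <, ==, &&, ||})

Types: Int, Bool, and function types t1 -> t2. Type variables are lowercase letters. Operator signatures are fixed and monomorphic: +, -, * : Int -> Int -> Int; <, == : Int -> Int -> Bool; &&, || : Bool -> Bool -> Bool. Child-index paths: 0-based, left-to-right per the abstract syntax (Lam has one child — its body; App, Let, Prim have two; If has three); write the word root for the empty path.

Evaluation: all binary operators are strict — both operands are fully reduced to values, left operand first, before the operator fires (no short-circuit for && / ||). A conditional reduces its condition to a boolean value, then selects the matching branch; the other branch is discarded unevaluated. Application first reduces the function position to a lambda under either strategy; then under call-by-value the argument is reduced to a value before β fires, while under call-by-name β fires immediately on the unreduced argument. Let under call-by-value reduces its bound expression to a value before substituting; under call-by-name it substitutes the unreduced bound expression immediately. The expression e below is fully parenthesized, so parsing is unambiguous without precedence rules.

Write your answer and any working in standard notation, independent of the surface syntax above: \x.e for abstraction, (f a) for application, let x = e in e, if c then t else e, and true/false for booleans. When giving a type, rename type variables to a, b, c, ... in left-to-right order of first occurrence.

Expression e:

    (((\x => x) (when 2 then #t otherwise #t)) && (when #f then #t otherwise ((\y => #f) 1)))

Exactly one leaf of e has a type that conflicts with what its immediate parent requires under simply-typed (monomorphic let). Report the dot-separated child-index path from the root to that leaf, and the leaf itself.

Answer: 0.1.0 : 2

Trace:
x : a
\x._ : a -> a
  unify Int ~ Bool
  FAIL: mismatch Int ~ Bool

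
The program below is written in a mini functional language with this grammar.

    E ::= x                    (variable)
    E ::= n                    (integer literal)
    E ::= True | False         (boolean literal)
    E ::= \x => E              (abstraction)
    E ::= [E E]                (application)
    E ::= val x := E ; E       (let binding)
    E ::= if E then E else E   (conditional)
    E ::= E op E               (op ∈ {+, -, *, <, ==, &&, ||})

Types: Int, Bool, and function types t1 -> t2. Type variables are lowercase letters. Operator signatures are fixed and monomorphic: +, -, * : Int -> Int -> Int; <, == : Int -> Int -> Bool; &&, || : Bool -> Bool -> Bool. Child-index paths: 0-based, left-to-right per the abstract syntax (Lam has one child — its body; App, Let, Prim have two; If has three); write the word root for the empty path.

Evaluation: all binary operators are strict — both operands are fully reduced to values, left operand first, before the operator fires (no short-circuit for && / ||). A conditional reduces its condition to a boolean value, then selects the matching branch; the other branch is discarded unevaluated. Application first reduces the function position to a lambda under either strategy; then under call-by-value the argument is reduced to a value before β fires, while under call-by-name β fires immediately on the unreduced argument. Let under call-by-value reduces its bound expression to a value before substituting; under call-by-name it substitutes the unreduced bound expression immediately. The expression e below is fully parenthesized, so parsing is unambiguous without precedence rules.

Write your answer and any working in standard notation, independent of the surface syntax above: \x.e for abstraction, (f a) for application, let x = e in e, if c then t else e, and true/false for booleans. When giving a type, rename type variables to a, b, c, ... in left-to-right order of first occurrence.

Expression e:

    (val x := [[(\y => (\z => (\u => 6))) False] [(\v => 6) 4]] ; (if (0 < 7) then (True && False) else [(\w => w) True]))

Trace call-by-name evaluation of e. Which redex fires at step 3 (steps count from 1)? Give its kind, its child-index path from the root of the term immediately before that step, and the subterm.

Trace:
step 0: (let x = (((\y.(\z.(\u.6))) false) ((\v.6) 4)) in (if (0 < 7) then (true && false) else ((\w.w) true)))
step 1: [let@root] (if (0 < 7) then (true && false) else ((\w.w) true))
step 2: [delta@0] (if true then (true && false) else ((\w.w) true))
step 3: [if@root] (true && false)

Answer: if at root : (if true then (true && false) else ((\w.w) true))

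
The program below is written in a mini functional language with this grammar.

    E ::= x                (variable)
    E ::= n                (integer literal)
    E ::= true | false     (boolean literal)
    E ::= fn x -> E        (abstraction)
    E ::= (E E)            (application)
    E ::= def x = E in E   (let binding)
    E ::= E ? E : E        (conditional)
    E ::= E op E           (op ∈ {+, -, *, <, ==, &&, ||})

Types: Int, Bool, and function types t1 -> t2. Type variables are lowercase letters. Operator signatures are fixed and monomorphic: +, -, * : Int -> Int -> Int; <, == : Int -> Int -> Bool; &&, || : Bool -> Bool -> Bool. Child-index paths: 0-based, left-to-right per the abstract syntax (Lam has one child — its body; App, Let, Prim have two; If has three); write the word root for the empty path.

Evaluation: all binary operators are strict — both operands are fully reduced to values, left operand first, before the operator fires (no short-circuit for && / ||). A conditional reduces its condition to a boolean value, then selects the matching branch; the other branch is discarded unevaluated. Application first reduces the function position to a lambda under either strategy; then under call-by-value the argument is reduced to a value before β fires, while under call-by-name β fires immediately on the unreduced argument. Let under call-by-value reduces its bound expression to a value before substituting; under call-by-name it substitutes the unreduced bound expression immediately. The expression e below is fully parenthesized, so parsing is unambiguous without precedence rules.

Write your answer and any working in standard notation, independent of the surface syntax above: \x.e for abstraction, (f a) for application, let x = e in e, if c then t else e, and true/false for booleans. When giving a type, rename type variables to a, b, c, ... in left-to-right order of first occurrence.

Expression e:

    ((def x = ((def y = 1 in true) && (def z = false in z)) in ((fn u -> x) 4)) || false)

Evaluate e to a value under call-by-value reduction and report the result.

Answer: false

Derivation:
step 0: ((let x = ((let y = 1 in true) && (let z = false in z)) in ((\u.x) 4)) || false)
step 1: [let@0.0.0] ((let x = (true && (let z = false in z)) in ((\u.x) 4)) || false)
step 2: [let@0.0.1] ((let x = (true && false) in ((\u.x) 4)) || false)
step 3: [delta@0.0] ((let x = false in ((\u.x) 4)) || false)
step 4: [let@0] (((\u.false) 4) || false)
step 5: [beta@0] (false || false)
step 6: [delta@root] false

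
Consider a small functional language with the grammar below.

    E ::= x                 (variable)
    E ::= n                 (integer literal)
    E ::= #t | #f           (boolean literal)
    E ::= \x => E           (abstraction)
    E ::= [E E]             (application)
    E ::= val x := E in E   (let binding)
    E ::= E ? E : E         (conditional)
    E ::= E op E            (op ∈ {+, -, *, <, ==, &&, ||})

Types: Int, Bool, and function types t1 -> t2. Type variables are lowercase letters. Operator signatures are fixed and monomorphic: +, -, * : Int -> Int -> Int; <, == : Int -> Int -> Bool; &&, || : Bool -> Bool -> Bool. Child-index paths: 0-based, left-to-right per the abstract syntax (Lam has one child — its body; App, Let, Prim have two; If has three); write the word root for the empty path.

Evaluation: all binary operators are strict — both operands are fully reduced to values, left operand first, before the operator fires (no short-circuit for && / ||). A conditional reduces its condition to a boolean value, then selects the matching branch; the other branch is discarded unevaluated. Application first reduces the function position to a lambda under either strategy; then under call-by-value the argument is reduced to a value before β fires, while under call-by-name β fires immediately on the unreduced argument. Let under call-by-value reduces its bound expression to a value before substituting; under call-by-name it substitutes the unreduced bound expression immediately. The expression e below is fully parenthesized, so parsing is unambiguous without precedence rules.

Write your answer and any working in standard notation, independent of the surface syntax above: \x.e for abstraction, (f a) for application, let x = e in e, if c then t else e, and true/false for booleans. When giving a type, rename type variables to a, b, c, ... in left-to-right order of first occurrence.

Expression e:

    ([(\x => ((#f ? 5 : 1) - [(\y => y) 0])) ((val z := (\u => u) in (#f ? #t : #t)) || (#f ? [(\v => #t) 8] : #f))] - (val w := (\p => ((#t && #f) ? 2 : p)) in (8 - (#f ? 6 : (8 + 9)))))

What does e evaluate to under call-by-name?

Derivation:
step 0: (((\x.((if false then 5 else 1) - ((\y.y) 0))) ((let z = (\u.u) in (if false then true else true)) || (if false then ((\v.true) 8) else false))) - (let w = (\p.(if (true && false) then 2 else p)) in (8 - (if false then 6 else (8 + 9)))))
step 1: [beta@0] (((if false then 5 else 1) - ((\y.y) 0)) - (let w = (\p.(if (true && false) then 2 else p)) in (8 - (if false then 6 else (8 + 9)))))
step 2: [if@0.0] ((1 - ((\y.y) 0)) - (let w = (\p.(if (true && false) then 2 else p)) in (8 - (if false then 6 else (8 + 9)))))
step 3: [beta@0.1] ((1 - 0) - (let w = (\p.(if (true && false) then 2 else p)) in (8 - (if false then 6 else (8 + 9)))))
step 4: [delta@0] (1 - (let w = (\p.(if (true && false) then 2 else p)) in (8 - (if false then 6 else (8 + 9)))))
step 5: [let@1] (1 - (8 - (if false then 6 else (8 + 9))))
step 6: [if@1.1] (1 - (8 - (8 + 9)))
step 7: [delta@1.1] (1 - (8 - 17))
step 8: [delta@1] (1 - -9)
step 9: [delta@root] 10

Answer: 10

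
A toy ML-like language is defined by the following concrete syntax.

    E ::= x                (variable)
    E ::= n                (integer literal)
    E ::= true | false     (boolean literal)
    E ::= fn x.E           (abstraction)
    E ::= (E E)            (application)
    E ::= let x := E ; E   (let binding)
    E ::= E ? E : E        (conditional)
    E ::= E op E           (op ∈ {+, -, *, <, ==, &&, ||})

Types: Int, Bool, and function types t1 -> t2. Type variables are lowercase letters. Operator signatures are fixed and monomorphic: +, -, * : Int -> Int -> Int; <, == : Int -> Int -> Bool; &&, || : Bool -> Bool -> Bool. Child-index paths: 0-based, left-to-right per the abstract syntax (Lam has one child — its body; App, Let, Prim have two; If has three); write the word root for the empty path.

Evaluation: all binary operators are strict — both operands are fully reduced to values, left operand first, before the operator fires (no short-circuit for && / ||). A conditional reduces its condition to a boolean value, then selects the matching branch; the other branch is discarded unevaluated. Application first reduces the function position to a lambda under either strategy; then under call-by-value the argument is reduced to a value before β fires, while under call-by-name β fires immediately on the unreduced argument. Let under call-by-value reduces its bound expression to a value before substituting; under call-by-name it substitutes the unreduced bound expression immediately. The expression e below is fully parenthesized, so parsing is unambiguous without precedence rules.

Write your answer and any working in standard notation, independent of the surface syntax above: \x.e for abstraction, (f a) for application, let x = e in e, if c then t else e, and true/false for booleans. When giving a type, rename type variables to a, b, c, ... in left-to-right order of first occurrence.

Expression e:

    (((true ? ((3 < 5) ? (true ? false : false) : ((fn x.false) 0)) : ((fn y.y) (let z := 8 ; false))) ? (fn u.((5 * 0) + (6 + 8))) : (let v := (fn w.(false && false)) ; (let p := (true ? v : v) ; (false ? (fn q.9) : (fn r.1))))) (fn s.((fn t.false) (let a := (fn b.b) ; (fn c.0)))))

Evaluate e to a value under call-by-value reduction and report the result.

Working:
step 0: ((if (if true then (if (3 < 5) then (if true then false else false) else ((\x.false) 0)) else ((\y.y) (let z = 8 in false))) then (\u.((5 * 0) + (6 + 8))) else (let v = (\w.(false && false)) in (let p = (if true then v else v) in (if false then (\q.9) else (\r.1))))) (\s.((\t.false) (let a = (\b.b) in (\c.0)))))
step 1: [if@0.0] ((if (if (3 < 5) then (if true then false else false) else ((\x.false) 0)) then (\u.((5 * 0) + (6 + 8))) else (let v = (\w.(false && false)) in (let p = (if true then v else v) in (if false then (\q.9) else (\r.1))))) (\s.((\t.false) (let a = (\b.b) in (\c.0)))))
step 2: [delta@0.0.0] ((if (if true then (if true then false else false) else ((\x.false) 0)) then (\u.((5 * 0) + (6 + 8))) else (let v = (\w.(false && false)) in (let p = (if true then v else v) in (if false then (\q.9) else (\r.1))))) (\s.((\t.false) (let a = (\b.b) in (\c.0)))))
step 3: [if@0.0] ((if (if true then false else false) then (\u.((5 * 0) + (6 + 8))) else (let v = (\w.(false && false)) in (let p = (if true then v else v) in (if false then (\q.9) else (\r.1))))) (\s.((\t.false) (let a = (\b.b) in (\c.0)))))
step 4: [if@0.0] ((if false then (\u.((5 * 0) + (6 + 8))) else (let v = (\w.(false && false)) in (let p = (if true then v else v) in (if false then (\q.9) else (\r.1))))) (\s.((\t.false) (let a = (\b.b) in (\c.0)))))
step 5: [if@0] ((let v = (\w.(false && false)) in (let p = (if true then v else v) in (if false then (\q.9) else (\r.1)))) (\s.((\t.false) (let a = (\b.b) in (\c.0)))))
step 6: [let@0] ((let p = (if true then (\w.(false && false)) else (\w.(false && false))) in (if false then (\q.9) else (\r.1))) (\s.((\t.false) (let a = (\b.b) in (\c.0)))))
step 7: [if@0.0] ((let p = (\w.(false && false)) in (if false then (\q.9) else (\r.1))) (\s.((\t.false) (let a = (\b.b) in (\c.0)))))
step 8: [let@0] ((if false then (\q.9) else (\r.1)) (\s.((\t.false) (let a = (\b.b) in (\c.0)))))
step 9: [if@0] ((\r.1) (\s.((\t.false) (let a = (\b.b) in (\c.0)))))
step 10: [beta@root] 1

Answer: 1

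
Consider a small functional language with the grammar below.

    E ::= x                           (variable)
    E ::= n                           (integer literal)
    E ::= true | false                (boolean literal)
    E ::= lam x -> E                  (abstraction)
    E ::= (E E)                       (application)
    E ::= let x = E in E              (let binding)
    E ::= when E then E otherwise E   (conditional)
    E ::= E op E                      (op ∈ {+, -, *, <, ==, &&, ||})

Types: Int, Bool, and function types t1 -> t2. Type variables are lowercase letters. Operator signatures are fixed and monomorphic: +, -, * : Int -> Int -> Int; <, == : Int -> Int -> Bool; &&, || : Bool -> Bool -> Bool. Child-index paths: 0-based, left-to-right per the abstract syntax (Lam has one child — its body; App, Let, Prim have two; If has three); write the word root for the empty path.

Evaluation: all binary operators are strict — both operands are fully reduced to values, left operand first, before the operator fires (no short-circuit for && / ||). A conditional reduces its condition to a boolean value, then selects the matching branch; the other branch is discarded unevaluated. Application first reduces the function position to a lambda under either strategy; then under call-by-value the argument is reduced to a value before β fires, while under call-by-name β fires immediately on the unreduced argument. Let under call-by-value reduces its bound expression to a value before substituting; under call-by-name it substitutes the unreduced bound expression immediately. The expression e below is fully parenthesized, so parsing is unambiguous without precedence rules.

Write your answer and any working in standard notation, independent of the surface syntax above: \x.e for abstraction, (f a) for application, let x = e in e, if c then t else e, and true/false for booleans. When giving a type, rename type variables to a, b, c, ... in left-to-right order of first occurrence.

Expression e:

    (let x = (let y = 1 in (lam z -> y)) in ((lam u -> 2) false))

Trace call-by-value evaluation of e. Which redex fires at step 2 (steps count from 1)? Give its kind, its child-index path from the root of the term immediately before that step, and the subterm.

Answer: let at root : (let x = (\z.1) in ((\u.2) false))

Trace:
step 0: (let x = (let y = 1 in (\z.y)) in ((\u.2) false))
step 1: [let@0] (let x = (\z.1) in ((\u.2) false))
step 2: [let@root] ((\u.2) false)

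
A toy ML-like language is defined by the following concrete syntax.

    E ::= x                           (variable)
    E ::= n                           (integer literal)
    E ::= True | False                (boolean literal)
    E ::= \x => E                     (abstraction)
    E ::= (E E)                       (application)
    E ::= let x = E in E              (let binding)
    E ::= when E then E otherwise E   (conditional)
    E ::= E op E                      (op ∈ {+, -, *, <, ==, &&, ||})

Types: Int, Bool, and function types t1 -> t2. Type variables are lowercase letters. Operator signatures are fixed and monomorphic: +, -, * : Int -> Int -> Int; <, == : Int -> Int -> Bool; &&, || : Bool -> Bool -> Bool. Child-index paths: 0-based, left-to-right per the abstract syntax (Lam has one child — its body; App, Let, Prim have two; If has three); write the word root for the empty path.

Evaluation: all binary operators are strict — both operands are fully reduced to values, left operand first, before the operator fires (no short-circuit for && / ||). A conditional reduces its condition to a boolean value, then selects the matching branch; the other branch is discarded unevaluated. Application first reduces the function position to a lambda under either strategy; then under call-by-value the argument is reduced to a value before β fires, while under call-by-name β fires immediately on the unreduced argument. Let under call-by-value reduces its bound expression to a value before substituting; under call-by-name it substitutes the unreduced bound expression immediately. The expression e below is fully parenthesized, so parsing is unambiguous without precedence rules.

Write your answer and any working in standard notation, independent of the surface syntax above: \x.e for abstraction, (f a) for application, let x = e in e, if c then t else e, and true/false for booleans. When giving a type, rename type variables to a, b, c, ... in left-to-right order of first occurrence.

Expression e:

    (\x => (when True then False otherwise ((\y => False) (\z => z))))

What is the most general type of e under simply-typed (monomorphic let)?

Derivation:
  unify Bool ~ Bool
\y._ : b -> Bool
z : c
\z._ : c -> c
  unify b -> Bool ~ (c -> c) -> d
  unify b ~ c -> c
  unify Bool ~ d
_ _ : Bool
  unify Bool ~ Bool
\x._ : a -> Bool

Answer: a -> Bool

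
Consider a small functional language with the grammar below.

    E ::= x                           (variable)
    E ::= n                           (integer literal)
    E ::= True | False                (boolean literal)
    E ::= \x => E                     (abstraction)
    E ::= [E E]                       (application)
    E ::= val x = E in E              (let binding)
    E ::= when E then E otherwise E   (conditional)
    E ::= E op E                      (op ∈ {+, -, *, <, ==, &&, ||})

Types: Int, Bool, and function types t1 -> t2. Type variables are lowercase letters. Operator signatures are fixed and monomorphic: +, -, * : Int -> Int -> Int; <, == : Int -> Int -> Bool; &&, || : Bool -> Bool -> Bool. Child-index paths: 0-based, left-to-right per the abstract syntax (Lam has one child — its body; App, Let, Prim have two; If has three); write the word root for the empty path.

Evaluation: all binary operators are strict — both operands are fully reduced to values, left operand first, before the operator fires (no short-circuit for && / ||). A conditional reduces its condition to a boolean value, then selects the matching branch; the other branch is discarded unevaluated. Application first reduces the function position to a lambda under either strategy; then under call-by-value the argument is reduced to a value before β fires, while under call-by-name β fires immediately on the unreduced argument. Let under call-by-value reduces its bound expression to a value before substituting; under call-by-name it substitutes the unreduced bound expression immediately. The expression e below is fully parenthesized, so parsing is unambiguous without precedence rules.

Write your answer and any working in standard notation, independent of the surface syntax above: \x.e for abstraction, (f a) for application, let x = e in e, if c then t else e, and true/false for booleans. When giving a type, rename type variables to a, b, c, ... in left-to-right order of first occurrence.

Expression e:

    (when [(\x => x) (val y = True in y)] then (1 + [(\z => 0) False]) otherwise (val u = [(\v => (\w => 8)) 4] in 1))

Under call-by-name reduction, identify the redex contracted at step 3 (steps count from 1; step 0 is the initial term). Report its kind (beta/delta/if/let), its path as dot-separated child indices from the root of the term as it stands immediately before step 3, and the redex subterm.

Derivation:
step 0: (if ((\x.x) (let y = true in y)) then (1 + ((\z.0) false)) else (let u = ((\v.(\w.8)) 4) in 1))
step 1: [beta@0] (if (let y = true in y) then (1 + ((\z.0) false)) else (let u = ((\v.(\w.8)) 4) in 1))
step 2: [let@0] (if true then (1 + ((\z.0) false)) else (let u = ((\v.(\w.8)) 4) in 1))
step 3: [if@root] (1 + ((\z.0) false))

Answer: if at root : (if true then (1 + ((\z.0) false)) else (let u = ((\v.(\w.8)) 4) in 1))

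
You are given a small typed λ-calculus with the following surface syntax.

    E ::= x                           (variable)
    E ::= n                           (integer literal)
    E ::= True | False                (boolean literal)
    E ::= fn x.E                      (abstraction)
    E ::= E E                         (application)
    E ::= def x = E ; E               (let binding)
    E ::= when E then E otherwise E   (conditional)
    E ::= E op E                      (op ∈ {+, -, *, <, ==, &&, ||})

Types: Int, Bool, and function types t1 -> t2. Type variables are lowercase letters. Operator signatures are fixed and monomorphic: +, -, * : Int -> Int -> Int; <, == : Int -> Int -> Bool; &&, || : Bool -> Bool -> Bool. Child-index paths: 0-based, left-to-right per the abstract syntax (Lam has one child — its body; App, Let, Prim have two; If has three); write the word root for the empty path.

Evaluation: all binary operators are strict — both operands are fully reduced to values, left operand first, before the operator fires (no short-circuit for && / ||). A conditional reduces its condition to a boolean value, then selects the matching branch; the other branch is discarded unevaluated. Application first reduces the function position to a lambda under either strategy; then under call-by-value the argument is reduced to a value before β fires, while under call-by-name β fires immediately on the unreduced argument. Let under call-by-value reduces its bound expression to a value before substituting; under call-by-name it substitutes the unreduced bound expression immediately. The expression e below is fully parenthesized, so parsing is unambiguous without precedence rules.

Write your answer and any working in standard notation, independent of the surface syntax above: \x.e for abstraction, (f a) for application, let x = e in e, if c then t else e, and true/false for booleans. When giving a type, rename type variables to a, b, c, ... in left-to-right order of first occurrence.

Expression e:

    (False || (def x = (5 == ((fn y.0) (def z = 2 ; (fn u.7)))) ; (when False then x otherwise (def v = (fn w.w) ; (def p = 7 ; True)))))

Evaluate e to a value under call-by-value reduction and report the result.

Answer: true

Working:
step 0: (false || (let x = (5 == ((\y.0) (let z = 2 in (\u.7)))) in (if false then x else (let v = (\w.w) in (let p = 7 in true)))))
step 1: [let@1.0.1.1] (false || (let x = (5 == ((\y.0) (\u.7))) in (if false then x else (let v = (\w.w) in (let p = 7 in true)))))
step 2: [beta@1.0.1] (false || (let x = (5 == 0) in (if false then x else (let v = (\w.w) in (let p = 7 in true)))))
step 3: [delta@1.0] (false || (let x = false in (if false then x else (let v = (\w.w) in (let p = 7 in true)))))
step 4: [let@1] (false || (if false then false else (let v = (\w.w) in (let p = 7 in true))))
step 5: [if@1] (false || (let v = (\w.w) in (let p = 7 in true)))
step 6: [let@1] (false || (let p = 7 in true))
step 7: [let@1] (false || true)
step 8: [delta@root] true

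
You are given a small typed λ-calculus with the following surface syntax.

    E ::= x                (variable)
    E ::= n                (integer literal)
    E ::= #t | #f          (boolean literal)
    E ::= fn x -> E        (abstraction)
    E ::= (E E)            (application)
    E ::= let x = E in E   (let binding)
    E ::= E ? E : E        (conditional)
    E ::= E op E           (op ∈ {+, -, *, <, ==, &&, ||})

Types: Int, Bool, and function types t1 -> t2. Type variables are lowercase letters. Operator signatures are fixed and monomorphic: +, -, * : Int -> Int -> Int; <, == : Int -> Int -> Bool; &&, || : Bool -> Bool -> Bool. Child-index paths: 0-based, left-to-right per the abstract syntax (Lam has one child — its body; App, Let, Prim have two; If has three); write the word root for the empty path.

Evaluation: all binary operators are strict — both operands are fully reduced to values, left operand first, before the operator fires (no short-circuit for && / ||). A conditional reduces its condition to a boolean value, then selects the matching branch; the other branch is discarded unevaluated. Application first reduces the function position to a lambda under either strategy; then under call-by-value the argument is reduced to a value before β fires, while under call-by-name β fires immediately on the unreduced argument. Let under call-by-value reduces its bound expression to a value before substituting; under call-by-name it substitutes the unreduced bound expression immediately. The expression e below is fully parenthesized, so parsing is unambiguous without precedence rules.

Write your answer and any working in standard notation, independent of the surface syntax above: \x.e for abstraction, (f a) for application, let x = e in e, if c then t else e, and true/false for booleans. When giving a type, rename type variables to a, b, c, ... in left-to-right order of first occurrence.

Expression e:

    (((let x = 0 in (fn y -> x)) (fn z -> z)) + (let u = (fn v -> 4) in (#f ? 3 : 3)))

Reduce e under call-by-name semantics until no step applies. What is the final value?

Trace:
step 0: (((let x = 0 in (\y.x)) (\z.z)) + (let u = (\v.4) in (if false then 3 else 3)))
step 1: [let@0.0] (((\y.0) (\z.z)) + (let u = (\v.4) in (if false then 3 else 3)))
step 2: [beta@0] (0 + (let u = (\v.4) in (if false then 3 else 3)))
step 3: [let@1] (0 + (if false then 3 else 3))
step 4: [if@1] (0 + 3)
step 5: [delta@root] 3

Answer: 3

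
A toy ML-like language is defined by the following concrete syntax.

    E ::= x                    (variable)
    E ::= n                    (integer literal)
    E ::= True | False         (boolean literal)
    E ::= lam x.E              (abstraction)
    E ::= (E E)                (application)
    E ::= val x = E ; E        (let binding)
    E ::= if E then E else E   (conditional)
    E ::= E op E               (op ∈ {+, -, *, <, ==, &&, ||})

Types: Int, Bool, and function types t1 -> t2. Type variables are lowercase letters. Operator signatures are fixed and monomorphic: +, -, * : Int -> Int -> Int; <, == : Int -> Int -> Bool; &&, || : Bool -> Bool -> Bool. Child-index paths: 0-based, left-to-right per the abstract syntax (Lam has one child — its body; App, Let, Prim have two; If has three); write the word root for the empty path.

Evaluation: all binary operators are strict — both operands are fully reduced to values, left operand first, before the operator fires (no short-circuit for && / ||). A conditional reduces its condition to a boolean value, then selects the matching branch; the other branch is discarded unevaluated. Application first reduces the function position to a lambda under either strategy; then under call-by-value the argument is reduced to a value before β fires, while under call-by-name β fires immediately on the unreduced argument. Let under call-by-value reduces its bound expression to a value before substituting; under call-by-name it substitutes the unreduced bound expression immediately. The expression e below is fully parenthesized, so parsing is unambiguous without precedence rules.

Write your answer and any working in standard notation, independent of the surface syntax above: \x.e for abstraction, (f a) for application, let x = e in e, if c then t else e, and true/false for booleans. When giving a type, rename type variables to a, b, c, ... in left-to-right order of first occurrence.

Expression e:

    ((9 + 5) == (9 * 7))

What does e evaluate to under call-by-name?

Trace:
step 0: ((9 + 5) == (9 * 7))
step 1: [delta@0] (14 == (9 * 7))
step 2: [delta@1] (14 == 63)
step 3: [delta@root] false

Answer: false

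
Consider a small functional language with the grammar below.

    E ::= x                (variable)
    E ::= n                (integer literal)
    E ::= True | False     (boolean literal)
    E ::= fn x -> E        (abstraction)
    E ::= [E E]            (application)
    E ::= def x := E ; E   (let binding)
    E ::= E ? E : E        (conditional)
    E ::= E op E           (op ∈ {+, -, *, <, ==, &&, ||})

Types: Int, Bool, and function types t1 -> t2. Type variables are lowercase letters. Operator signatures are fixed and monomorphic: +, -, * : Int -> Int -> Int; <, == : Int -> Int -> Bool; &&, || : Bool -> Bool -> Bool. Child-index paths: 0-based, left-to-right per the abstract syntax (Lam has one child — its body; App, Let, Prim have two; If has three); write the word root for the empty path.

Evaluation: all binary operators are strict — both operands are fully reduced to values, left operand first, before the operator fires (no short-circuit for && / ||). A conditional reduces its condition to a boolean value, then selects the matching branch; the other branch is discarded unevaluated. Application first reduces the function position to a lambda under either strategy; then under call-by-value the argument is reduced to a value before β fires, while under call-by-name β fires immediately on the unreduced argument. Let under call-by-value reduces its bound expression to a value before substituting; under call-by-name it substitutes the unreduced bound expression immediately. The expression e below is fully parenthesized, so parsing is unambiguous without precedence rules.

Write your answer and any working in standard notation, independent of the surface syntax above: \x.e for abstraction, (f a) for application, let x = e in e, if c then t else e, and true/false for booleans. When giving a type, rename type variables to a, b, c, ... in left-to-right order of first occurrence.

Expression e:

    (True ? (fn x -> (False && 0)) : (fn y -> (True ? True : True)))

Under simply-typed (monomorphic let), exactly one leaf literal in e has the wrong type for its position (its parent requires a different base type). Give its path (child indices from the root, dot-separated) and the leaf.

Derivation:
  unify Bool ~ Bool
  unify Bool ~ Bool
  unify Int ~ Bool
  FAIL: mismatch Int ~ Bool

Answer: 1.0.1 : 0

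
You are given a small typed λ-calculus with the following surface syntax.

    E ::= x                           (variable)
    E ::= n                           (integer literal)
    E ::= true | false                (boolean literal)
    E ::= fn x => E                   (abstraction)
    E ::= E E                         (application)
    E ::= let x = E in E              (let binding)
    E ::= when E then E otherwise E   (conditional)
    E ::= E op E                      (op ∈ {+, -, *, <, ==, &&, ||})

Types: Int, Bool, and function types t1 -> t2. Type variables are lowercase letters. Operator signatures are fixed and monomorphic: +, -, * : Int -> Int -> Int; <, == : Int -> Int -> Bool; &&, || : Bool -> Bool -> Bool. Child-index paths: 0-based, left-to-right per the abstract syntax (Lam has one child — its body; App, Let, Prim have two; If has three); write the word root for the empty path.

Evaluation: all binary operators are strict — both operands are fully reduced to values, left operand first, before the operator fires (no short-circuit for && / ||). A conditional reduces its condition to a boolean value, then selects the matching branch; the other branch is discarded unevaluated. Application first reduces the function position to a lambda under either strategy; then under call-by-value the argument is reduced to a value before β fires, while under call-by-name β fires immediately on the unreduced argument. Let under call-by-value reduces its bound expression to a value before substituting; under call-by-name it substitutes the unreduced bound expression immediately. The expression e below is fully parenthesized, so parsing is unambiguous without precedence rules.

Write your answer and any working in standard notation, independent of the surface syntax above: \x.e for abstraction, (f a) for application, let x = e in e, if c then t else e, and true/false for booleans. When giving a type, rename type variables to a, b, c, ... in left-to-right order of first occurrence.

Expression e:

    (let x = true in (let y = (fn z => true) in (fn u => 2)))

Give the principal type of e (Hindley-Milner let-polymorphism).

Answer: a -> Int

Derivation:
let x : Bool
\z._ : a -> Bool
let y : forall. a -> Bool
\u._ : b -> Int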